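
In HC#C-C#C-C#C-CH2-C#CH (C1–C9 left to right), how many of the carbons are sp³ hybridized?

1

C1: sp
C2: sp
C3: sp
C4: sp
C5: sp
C6: sp
C7: sp3 ✓
C8: sp
C9: sp
C7 → 1 sp3 carbon.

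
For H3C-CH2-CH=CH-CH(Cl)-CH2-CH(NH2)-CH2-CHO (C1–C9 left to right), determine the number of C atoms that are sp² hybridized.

3

C1: sp3
C2: sp3
C3: sp2 ✓
C4: sp2 ✓
C5: sp3
C6: sp3
C7: sp3
C8: sp3
C9: sp2 ✓
C3, C4, C9 → 3 sp2 carbons.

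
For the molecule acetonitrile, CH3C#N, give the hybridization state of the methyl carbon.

sp3

The methyl carbon is sp3: 4 σ bonds, 4 electron-density regions.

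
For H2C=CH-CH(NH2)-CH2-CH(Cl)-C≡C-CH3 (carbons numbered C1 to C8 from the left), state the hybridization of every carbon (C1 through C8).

C1: 3 σ bonds, plus one π bond; 3 regions of electron density → sp2.
C2 — 3 σ bonds, plus one π bond. Steric number 3, so sp2.
C3: 4 σ bonds; 4 regions of electron density → sp3.
C4 is sp3: 4 σ bonds, 4 electron-density regions.
C5 (4 σ bonds) has steric number 4: sp3.
C6 carries 2 σ bonds, plus two π bonds, giving a steric number of 2, so it is sp.
C7: 2 σ bonds, plus two π bonds; 2 regions of electron density → sp.
C8 has 4 σ bonds: steric number 4 → sp3.

C1 sp2, C2 sp2, C3 sp3, C4 sp3, C5 sp3, C6 sp, C7 sp, C8 sp3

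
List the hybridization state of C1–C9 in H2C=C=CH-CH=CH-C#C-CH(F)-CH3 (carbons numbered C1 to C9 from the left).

C1 (3 σ bonds, plus one π bond) has steric number 3: sp2.
C2: 2 σ bonds, plus two π bonds; 2 regions of electron density → sp.
C3 has 3 σ bonds, plus one π bond: steric number 3 → sp2.
C4 (3 σ bonds, plus one π bond) has steric number 3: sp2.
C5 — 3 σ bonds, plus one π bond. Steric number 3, so sp2.
C6 (2 σ bonds, plus two π bonds) has steric number 2: sp.
C7 is sp: 2 σ bonds, plus two π bonds, 2 electron-density regions.
C8: 4 σ bonds — 4 electron domains, sp3.
C9 is sp3: 4 σ bonds, 4 electron-density regions.

C1 sp2, C2 sp, C3 sp2, C4 sp2, C5 sp2, C6 sp, C7 sp, C8 sp3, C9 sp3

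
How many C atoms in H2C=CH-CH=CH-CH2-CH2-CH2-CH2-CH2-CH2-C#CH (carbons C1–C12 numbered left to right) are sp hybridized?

2

C1: sp2
C2: sp2
C3: sp2
C4: sp2
C5: sp3
C6: sp3
C7: sp3
C8: sp3
C9: sp3
C10: sp3
C11: sp ✓
C12: sp ✓
C11, C12 → 2 sp carbons.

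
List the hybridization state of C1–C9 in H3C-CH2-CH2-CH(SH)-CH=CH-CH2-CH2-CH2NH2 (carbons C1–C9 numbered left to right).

C1 sp3, C2 sp3, C3 sp3, C4 sp3, C5 sp2, C6 sp2, C7 sp3, C8 sp3, C9 sp3

C1 — 4 σ bonds. Steric number 4, so sp3.
C2: 4 σ bonds — 4 electron domains, sp3.
C3 (4 σ bonds) has steric number 4: sp3.
C4: 4 σ bonds; 4 regions of electron density → sp3.
C5 has 3 σ bonds, plus one π bond: steric number 3 → sp2.
C6 has 3 σ bonds, plus one π bond: steric number 3 → sp2.
C7 has 4 σ bonds: steric number 4 → sp3.
C8 has 4 σ bonds: steric number 4 → sp3.
C9 — 4 σ bonds. Steric number 4, so sp3.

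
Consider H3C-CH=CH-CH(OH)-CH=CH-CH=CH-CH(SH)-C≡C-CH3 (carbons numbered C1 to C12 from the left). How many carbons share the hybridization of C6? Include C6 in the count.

C6 is sp2 (one π bond).
C1: sp3
C2: sp2 ✓
C3: sp2 ✓
C4: sp3
C5: sp2 ✓
C6: sp2 ✓
C7: sp2 ✓
C8: sp2 ✓
C9: sp3
C10: sp
C11: sp
C12: sp3
6 carbons are sp2.

6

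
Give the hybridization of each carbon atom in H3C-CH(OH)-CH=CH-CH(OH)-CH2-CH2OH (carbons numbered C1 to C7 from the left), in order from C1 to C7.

C1 — 4 σ bonds. Steric number 4, so sp3.
C2 has 4 σ bonds: steric number 4 → sp3.
C3: 3 σ bonds, plus one π bond; 3 regions of electron density → sp2.
C4: 3 σ bonds, plus one π bond; 3 regions of electron density → sp2.
C5 (4 σ bonds) has steric number 4: sp3.
C6 carries 4 σ bonds, giving a steric number of 4, so it is sp3.
C7: 4 σ bonds — 4 electron domains, sp3.

C1 sp3, C2 sp3, C3 sp2, C4 sp2, C5 sp3, C6 sp3, C7 sp3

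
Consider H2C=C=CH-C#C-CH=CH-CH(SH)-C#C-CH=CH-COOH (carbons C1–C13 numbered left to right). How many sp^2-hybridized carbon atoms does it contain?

C1: sp2 ✓
C2: sp
C3: sp2 ✓
C4: sp
C5: sp
C6: sp2 ✓
C7: sp2 ✓
C8: sp3
C9: sp
C10: sp
C11: sp2 ✓
C12: sp2 ✓
C13: sp2 ✓
C1, C3, C6, C7, C11, C12, C13 → 7 sp2 carbons.

7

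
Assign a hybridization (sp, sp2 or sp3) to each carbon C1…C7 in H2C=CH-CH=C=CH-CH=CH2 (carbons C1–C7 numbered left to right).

C1 sp2, C2 sp2, C3 sp2, C4 sp, C5 sp2, C6 sp2, C7 sp2

C1 — 3 σ bonds, plus one π bond. Steric number 3, so sp2.
C2 — 3 σ bonds, plus one π bond. Steric number 3, so sp2.
C3 has 3 σ bonds, plus one π bond: steric number 3 → sp2.
C4 has 2 σ bonds, plus two π bonds: steric number 2 → sp.
C5: 3 σ bonds, plus one π bond; 3 regions of electron density → sp2.
C6 is sp2: 3 σ bonds, plus one π bond, 3 electron-density regions.
C7 has 3 σ bonds, plus one π bond: steric number 3 → sp2.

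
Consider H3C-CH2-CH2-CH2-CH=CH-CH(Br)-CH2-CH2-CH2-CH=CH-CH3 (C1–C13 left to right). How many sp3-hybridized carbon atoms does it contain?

C1: sp3 ✓
C2: sp3 ✓
C3: sp3 ✓
C4: sp3 ✓
C5: sp2
C6: sp2
C7: sp3 ✓
C8: sp3 ✓
C9: sp3 ✓
C10: sp3 ✓
C11: sp2
C12: sp2
C13: sp3 ✓
C1, C2, C3, C4, C7, C8, C9, C10, C13 → 9 sp3 carbons.

9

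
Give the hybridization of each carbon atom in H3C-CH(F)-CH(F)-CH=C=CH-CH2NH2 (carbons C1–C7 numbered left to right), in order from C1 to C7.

C1 sp3, C2 sp3, C3 sp3, C4 sp2, C5 sp, C6 sp2, C7 sp3

C1 (4 σ bonds) has steric number 4: sp3.
C2 has 4 σ bonds: steric number 4 → sp3.
C3 carries 4 σ bonds, giving a steric number of 4, so it is sp3.
C4 — 3 σ bonds, plus one π bond. Steric number 3, so sp2.
C5 has 2 σ bonds, plus two π bonds: steric number 2 → sp.
C6: 3 σ bonds, plus one π bond; 3 regions of electron density → sp2.
C7 has 4 σ bonds: steric number 4 → sp3.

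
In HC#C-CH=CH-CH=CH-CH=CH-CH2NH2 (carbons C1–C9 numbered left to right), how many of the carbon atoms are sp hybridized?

2

C1: sp ✓
C2: sp ✓
C3: sp2
C4: sp2
C5: sp2
C6: sp2
C7: sp2
C8: sp2
C9: sp3
C1, C2 → 2 sp carbons.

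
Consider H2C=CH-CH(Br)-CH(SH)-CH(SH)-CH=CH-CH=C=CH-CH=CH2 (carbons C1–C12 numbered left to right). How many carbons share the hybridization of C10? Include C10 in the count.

8

C10 is sp2 (one π bond).
C1: sp2 ✓
C2: sp2 ✓
C3: sp3
C4: sp3
C5: sp3
C6: sp2 ✓
C7: sp2 ✓
C8: sp2 ✓
C9: sp
C10: sp2 ✓
C11: sp2 ✓
C12: sp2 ✓
8 carbons are sp2.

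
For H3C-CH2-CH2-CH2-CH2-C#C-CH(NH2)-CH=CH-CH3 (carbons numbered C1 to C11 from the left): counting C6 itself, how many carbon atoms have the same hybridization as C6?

C6 is sp (two π bonds).
C1: sp3
C2: sp3
C3: sp3
C4: sp3
C5: sp3
C6: sp ✓
C7: sp ✓
C8: sp3
C9: sp2
C10: sp2
C11: sp3
2 carbons are sp.

2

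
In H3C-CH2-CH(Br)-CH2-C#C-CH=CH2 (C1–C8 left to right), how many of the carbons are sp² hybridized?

C1: sp3
C2: sp3
C3: sp3
C4: sp3
C5: sp
C6: sp
C7: sp2 ✓
C8: sp2 ✓
C7, C8 → 2 sp2 carbons.

2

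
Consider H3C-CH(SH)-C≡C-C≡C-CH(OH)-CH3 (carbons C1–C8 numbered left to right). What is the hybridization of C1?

C1: 4 σ bonds; 4 regions of electron density → sp3.

sp³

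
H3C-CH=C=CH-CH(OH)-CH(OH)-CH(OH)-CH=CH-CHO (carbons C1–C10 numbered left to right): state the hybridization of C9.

sp2

C9: 3 σ bonds, plus one π bond — 3 electron domains, sp2.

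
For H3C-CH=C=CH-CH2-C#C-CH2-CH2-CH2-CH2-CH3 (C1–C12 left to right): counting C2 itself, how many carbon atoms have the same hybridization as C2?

C2 is sp2 (one π bond).
C1: sp3
C2: sp2 ✓
C3: sp
C4: sp2 ✓
C5: sp3
C6: sp
C7: sp
C8: sp3
C9: sp3
C10: sp3
C11: sp3
C12: sp3
2 carbons are sp2.

2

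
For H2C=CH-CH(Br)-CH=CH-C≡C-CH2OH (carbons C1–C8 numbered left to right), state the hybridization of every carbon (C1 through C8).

C1 sp2, C2 sp2, C3 sp3, C4 sp2, C5 sp2, C6 sp, C7 sp, C8 sp3

C1 (3 σ bonds, plus one π bond) has steric number 3: sp2.
C2 has 3 σ bonds, plus one π bond: steric number 3 → sp2.
C3: 4 σ bonds; 4 regions of electron density → sp3.
C4 has 3 σ bonds, plus one π bond: steric number 3 → sp2.
C5: 3 σ bonds, plus one π bond — 3 electron domains, sp2.
C6 — 2 σ bonds, plus two π bonds. Steric number 2, so sp.
C7 — 2 σ bonds, plus two π bonds. Steric number 2, so sp.
C8 — 4 σ bonds. Steric number 4, so sp3.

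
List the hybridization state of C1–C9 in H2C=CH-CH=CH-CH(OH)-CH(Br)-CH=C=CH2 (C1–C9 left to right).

C1 sp2, C2 sp2, C3 sp2, C4 sp2, C5 sp3, C6 sp3, C7 sp2, C8 sp, C9 sp2

C1: 3 σ bonds, plus one π bond; 3 regions of electron density → sp2.
C2 (3 σ bonds, plus one π bond) has steric number 3: sp2.
C3 is sp2: 3 σ bonds, plus one π bond, 3 electron-density regions.
C4 (3 σ bonds, plus one π bond) has steric number 3: sp2.
C5 is sp3: 4 σ bonds, 4 electron-density regions.
C6 — 4 σ bonds. Steric number 4, so sp3.
C7 — 3 σ bonds, plus one π bond. Steric number 3, so sp2.
C8 has 2 σ bonds, plus two π bonds: steric number 2 → sp.
C9: 3 σ bonds, plus one π bond — 3 electron domains, sp2.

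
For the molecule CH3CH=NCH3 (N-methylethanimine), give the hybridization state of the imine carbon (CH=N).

The imine carbon (CH=N) has 3 σ bonds, plus one π bond: steric number 3 → sp2.

sp²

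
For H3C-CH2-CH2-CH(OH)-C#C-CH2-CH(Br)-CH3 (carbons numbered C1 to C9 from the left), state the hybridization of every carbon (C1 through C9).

C1 sp3, C2 sp3, C3 sp3, C4 sp3, C5 sp, C6 sp, C7 sp3, C8 sp3, C9 sp3

C1 is sp3: 4 σ bonds, 4 electron-density regions.
C2 is sp3: 4 σ bonds, 4 electron-density regions.
C3: 4 σ bonds; 4 regions of electron density → sp3.
C4 carries 4 σ bonds, giving a steric number of 4, so it is sp3.
C5 carries 2 σ bonds, plus two π bonds, giving a steric number of 2, so it is sp.
C6: 2 σ bonds, plus two π bonds — 2 electron domains, sp.
C7: 4 σ bonds — 4 electron domains, sp3.
C8 — 4 σ bonds. Steric number 4, so sp3.
C9 has 4 σ bonds: steric number 4 → sp3.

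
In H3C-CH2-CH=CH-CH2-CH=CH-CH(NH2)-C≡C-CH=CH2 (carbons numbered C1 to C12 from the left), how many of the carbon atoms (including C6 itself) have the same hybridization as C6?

6

C6 is sp2 (one π bond).
C1: sp3
C2: sp3
C3: sp2 ✓
C4: sp2 ✓
C5: sp3
C6: sp2 ✓
C7: sp2 ✓
C8: sp3
C9: sp
C10: sp
C11: sp2 ✓
C12: sp2 ✓
6 carbons are sp2.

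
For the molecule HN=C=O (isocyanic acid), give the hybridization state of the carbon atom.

sp

The carbon atom is sp: 2 σ bonds, plus two π bonds, 2 electron-density regions.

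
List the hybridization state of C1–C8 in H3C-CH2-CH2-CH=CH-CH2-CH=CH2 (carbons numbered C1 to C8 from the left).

C1 sp3, C2 sp3, C3 sp3, C4 sp2, C5 sp2, C6 sp3, C7 sp2, C8 sp2

C1 is sp3: 4 σ bonds, 4 electron-density regions.
C2 has 4 σ bonds: steric number 4 → sp3.
C3: 4 σ bonds; 4 regions of electron density → sp3.
C4: 3 σ bonds, plus one π bond — 3 electron domains, sp2.
C5: 3 σ bonds, plus one π bond — 3 electron domains, sp2.
C6 (4 σ bonds) has steric number 4: sp3.
C7 has 3 σ bonds, plus one π bond: steric number 3 → sp2.
C8 (3 σ bonds, plus one π bond) has steric number 3: sp2.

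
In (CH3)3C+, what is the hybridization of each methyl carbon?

Each methyl carbon has 4 σ bonds: steric number 4 → sp3.

sp3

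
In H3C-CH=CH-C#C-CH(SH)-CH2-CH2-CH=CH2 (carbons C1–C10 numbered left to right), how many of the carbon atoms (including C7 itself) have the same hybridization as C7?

4

C7 is sp3 (only σ bonds).
C1: sp3 ✓
C2: sp2
C3: sp2
C4: sp
C5: sp
C6: sp3 ✓
C7: sp3 ✓
C8: sp3 ✓
C9: sp2
C10: sp2
4 carbons are sp3.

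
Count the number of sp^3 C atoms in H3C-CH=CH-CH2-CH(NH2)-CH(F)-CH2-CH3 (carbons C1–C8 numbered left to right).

C1: sp3 ✓
C2: sp2
C3: sp2
C4: sp3 ✓
C5: sp3 ✓
C6: sp3 ✓
C7: sp3 ✓
C8: sp3 ✓
C1, C4, C5, C6, C7, C8 → 6 sp3 carbons.

6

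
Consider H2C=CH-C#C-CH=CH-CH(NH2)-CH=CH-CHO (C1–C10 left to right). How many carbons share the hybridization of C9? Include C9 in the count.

C9 is sp2 (one π bond).
C1: sp2 ✓
C2: sp2 ✓
C3: sp
C4: sp
C5: sp2 ✓
C6: sp2 ✓
C7: sp3
C8: sp2 ✓
C9: sp2 ✓
C10: sp2 ✓
7 carbons are sp2.

7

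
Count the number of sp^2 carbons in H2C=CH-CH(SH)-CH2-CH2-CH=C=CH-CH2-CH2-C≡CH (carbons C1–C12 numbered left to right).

4

C1: sp2 ✓
C2: sp2 ✓
C3: sp3
C4: sp3
C5: sp3
C6: sp2 ✓
C7: sp
C8: sp2 ✓
C9: sp3
C10: sp3
C11: sp
C12: sp
C1, C2, C6, C8 → 4 sp2 carbons.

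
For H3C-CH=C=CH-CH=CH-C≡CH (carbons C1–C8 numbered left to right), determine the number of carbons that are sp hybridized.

3

C1: sp3
C2: sp2
C3: sp ✓
C4: sp2
C5: sp2
C6: sp2
C7: sp ✓
C8: sp ✓
C3, C7, C8 → 3 sp carbons.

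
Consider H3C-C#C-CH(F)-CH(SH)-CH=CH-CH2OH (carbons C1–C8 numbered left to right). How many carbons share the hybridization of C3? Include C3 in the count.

2

C3 is sp (two π bonds).
C1: sp3
C2: sp ✓
C3: sp ✓
C4: sp3
C5: sp3
C6: sp2
C7: sp2
C8: sp3
2 carbons are sp.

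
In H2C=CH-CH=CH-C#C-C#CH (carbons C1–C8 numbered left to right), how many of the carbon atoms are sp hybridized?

C1: sp2
C2: sp2
C3: sp2
C4: sp2
C5: sp ✓
C6: sp ✓
C7: sp ✓
C8: sp ✓
C5, C6, C7, C8 → 4 sp carbons.

4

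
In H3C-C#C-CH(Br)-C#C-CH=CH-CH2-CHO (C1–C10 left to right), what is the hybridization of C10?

sp^2

C10 has 3 σ bonds, plus one π bond: steric number 3 → sp2.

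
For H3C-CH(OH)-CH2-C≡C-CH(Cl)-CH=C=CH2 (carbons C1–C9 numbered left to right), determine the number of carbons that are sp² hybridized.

2

C1: sp3
C2: sp3
C3: sp3
C4: sp
C5: sp
C6: sp3
C7: sp2 ✓
C8: sp
C9: sp2 ✓
C7, C9 → 2 sp2 carbons.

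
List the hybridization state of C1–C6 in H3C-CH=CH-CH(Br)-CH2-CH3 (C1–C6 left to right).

C1: 4 σ bonds — 4 electron domains, sp3.
C2 has 3 σ bonds, plus one π bond: steric number 3 → sp2.
C3 has 3 σ bonds, plus one π bond: steric number 3 → sp2.
C4 carries 4 σ bonds, giving a steric number of 4, so it is sp3.
C5: 4 σ bonds; 4 regions of electron density → sp3.
C6 carries 4 σ bonds, giving a steric number of 4, so it is sp3.

C1 sp3, C2 sp2, C3 sp2, C4 sp3, C5 sp3, C6 sp3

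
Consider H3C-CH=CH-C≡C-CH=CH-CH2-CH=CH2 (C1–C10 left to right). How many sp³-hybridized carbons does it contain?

2

C1: sp3 ✓
C2: sp2
C3: sp2
C4: sp
C5: sp
C6: sp2
C7: sp2
C8: sp3 ✓
C9: sp2
C10: sp2
C1, C8 → 2 sp3 carbons.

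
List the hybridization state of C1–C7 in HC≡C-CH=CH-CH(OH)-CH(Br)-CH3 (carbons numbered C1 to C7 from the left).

C1: 2 σ bonds, plus two π bonds; 2 regions of electron density → sp.
C2: 2 σ bonds, plus two π bonds; 2 regions of electron density → sp.
C3: 3 σ bonds, plus one π bond; 3 regions of electron density → sp2.
C4: 3 σ bonds, plus one π bond — 3 electron domains, sp2.
C5 carries 4 σ bonds, giving a steric number of 4, so it is sp3.
C6 is sp3: 4 σ bonds, 4 electron-density regions.
C7 — 4 σ bonds. Steric number 4, so sp3.

C1 sp, C2 sp, C3 sp2, C4 sp2, C5 sp3, C6 sp3, C7 sp3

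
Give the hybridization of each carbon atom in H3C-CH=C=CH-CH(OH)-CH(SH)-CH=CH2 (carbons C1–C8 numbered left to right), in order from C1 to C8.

C1 carries 4 σ bonds, giving a steric number of 4, so it is sp3.
C2 is sp2: 3 σ bonds, plus one π bond, 3 electron-density regions.
C3 — 2 σ bonds, plus two π bonds. Steric number 2, so sp.
C4: 3 σ bonds, plus one π bond — 3 electron domains, sp2.
C5 has 4 σ bonds: steric number 4 → sp3.
C6 — 4 σ bonds. Steric number 4, so sp3.
C7 — 3 σ bonds, plus one π bond. Steric number 3, so sp2.
C8 (3 σ bonds, plus one π bond) has steric number 3: sp2.

C1 sp3, C2 sp2, C3 sp, C4 sp2, C5 sp3, C6 sp3, C7 sp2, C8 sp2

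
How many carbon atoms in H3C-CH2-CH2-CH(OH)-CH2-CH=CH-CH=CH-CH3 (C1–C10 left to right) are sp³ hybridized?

6

C1: sp3 ✓
C2: sp3 ✓
C3: sp3 ✓
C4: sp3 ✓
C5: sp3 ✓
C6: sp2
C7: sp2
C8: sp2
C9: sp2
C10: sp3 ✓
C1, C2, C3, C4, C5, C10 → 6 sp3 carbons.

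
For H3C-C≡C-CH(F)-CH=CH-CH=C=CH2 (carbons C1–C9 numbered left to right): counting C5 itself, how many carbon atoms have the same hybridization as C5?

C5 is sp2 (one π bond).
C1: sp3
C2: sp
C3: sp
C4: sp3
C5: sp2 ✓
C6: sp2 ✓
C7: sp2 ✓
C8: sp
C9: sp2 ✓
4 carbons are sp2.

4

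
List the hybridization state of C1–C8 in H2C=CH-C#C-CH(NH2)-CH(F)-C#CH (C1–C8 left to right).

C1 sp2, C2 sp2, C3 sp, C4 sp, C5 sp3, C6 sp3, C7 sp, C8 sp

C1 — 3 σ bonds, plus one π bond. Steric number 3, so sp2.
C2 has 3 σ bonds, plus one π bond: steric number 3 → sp2.
C3 has 2 σ bonds, plus two π bonds: steric number 2 → sp.
C4 has 2 σ bonds, plus two π bonds: steric number 2 → sp.
C5 has 4 σ bonds: steric number 4 → sp3.
C6 is sp3: 4 σ bonds, 4 electron-density regions.
C7 — 2 σ bonds, plus two π bonds. Steric number 2, so sp.
C8: 2 σ bonds, plus two π bonds — 2 electron domains, sp.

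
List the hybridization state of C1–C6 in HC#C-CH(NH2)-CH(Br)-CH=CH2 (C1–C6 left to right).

C1 carries 2 σ bonds, plus two π bonds, giving a steric number of 2, so it is sp.
C2 — 2 σ bonds, plus two π bonds. Steric number 2, so sp.
C3 — 4 σ bonds. Steric number 4, so sp3.
C4 has 4 σ bonds: steric number 4 → sp3.
C5 carries 3 σ bonds, plus one π bond, giving a steric number of 3, so it is sp2.
C6: 3 σ bonds, plus one π bond — 3 electron domains, sp2.

C1 sp, C2 sp, C3 sp3, C4 sp3, C5 sp2, C6 sp2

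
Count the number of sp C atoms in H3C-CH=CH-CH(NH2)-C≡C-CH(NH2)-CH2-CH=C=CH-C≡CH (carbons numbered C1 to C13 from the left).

5

C1: sp3
C2: sp2
C3: sp2
C4: sp3
C5: sp ✓
C6: sp ✓
C7: sp3
C8: sp3
C9: sp2
C10: sp ✓
C11: sp2
C12: sp ✓
C13: sp ✓
C5, C6, C10, C12, C13 → 5 sp carbons.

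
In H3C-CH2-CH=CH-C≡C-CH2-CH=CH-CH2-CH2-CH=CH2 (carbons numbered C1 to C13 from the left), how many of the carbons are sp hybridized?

C1: sp3
C2: sp3
C3: sp2
C4: sp2
C5: sp ✓
C6: sp ✓
C7: sp3
C8: sp2
C9: sp2
C10: sp3
C11: sp3
C12: sp2
C13: sp2
C5, C6 → 2 sp carbons.

2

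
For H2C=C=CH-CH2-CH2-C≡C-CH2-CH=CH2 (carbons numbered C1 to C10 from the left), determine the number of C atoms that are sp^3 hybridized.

C1: sp2
C2: sp
C3: sp2
C4: sp3 ✓
C5: sp3 ✓
C6: sp
C7: sp
C8: sp3 ✓
C9: sp2
C10: sp2
C4, C5, C8 → 3 sp3 carbons.

3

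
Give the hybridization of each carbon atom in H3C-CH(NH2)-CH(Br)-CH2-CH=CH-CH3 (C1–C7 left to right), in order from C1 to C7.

C1 sp3, C2 sp3, C3 sp3, C4 sp3, C5 sp2, C6 sp2, C7 sp3

C1 is sp3: 4 σ bonds, 4 electron-density regions.
C2 is sp3: 4 σ bonds, 4 electron-density regions.
C3: 4 σ bonds; 4 regions of electron density → sp3.
C4 (4 σ bonds) has steric number 4: sp3.
C5 (3 σ bonds, plus one π bond) has steric number 3: sp2.
C6: 3 σ bonds, plus one π bond — 3 electron domains, sp2.
C7 is sp3: 4 σ bonds, 4 electron-density regions.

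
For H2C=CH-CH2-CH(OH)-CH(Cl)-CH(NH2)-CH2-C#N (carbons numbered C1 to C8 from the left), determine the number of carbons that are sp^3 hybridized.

5

C1: sp2
C2: sp2
C3: sp3 ✓
C4: sp3 ✓
C5: sp3 ✓
C6: sp3 ✓
C7: sp3 ✓
C8: sp
C3, C4, C5, C6, C7 → 5 sp3 carbons.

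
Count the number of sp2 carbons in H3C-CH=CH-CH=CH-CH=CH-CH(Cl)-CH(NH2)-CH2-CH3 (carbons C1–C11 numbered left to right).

C1: sp3
C2: sp2 ✓
C3: sp2 ✓
C4: sp2 ✓
C5: sp2 ✓
C6: sp2 ✓
C7: sp2 ✓
C8: sp3
C9: sp3
C10: sp3
C11: sp3
C2, C3, C4, C5, C6, C7 → 6 sp2 carbons.

6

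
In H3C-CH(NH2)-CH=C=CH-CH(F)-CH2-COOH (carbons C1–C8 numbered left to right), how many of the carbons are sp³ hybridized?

4

C1: sp3 ✓
C2: sp3 ✓
C3: sp2
C4: sp
C5: sp2
C6: sp3 ✓
C7: sp3 ✓
C8: sp2
C1, C2, C6, C7 → 4 sp3 carbons.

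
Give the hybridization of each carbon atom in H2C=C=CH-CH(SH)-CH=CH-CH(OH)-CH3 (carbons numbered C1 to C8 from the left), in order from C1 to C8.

C1 sp2, C2 sp, C3 sp2, C4 sp3, C5 sp2, C6 sp2, C7 sp3, C8 sp3

C1 (3 σ bonds, plus one π bond) has steric number 3: sp2.
C2 — 2 σ bonds, plus two π bonds. Steric number 2, so sp.
C3: 3 σ bonds, plus one π bond; 3 regions of electron density → sp2.
C4 carries 4 σ bonds, giving a steric number of 4, so it is sp3.
C5 (3 σ bonds, plus one π bond) has steric number 3: sp2.
C6 (3 σ bonds, plus one π bond) has steric number 3: sp2.
C7 is sp3: 4 σ bonds, 4 electron-density regions.
C8 — 4 σ bonds. Steric number 4, so sp3.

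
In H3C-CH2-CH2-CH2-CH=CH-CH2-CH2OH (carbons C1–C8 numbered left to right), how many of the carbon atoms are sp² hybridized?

C1: sp3
C2: sp3
C3: sp3
C4: sp3
C5: sp2 ✓
C6: sp2 ✓
C7: sp3
C8: sp3
C5, C6 → 2 sp2 carbons.

2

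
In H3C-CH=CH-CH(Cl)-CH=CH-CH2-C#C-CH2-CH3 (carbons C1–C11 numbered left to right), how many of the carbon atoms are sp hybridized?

2

C1: sp3
C2: sp2
C3: sp2
C4: sp3
C5: sp2
C6: sp2
C7: sp3
C8: sp ✓
C9: sp ✓
C10: sp3
C11: sp3
C8, C9 → 2 sp carbons.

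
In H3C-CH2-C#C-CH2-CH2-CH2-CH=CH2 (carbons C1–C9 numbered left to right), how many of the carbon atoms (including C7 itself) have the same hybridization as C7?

5

C7 is sp3 (only σ bonds).
C1: sp3 ✓
C2: sp3 ✓
C3: sp
C4: sp
C5: sp3 ✓
C6: sp3 ✓
C7: sp3 ✓
C8: sp2
C9: sp2
5 carbons are sp3.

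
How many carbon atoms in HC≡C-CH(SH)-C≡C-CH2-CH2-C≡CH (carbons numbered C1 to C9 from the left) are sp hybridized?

C1: sp ✓
C2: sp ✓
C3: sp3
C4: sp ✓
C5: sp ✓
C6: sp3
C7: sp3
C8: sp ✓
C9: sp ✓
C1, C2, C4, C5, C8, C9 → 6 sp carbons.

6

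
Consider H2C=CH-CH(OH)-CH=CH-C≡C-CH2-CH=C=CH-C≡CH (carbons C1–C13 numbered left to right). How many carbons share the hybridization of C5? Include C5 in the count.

C5 is sp2 (one π bond).
C1: sp2 ✓
C2: sp2 ✓
C3: sp3
C4: sp2 ✓
C5: sp2 ✓
C6: sp
C7: sp
C8: sp3
C9: sp2 ✓
C10: sp
C11: sp2 ✓
C12: sp
C13: sp
6 carbons are sp2.

6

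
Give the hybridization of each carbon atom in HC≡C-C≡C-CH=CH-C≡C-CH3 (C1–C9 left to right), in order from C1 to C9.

C1 (2 σ bonds, plus two π bonds) has steric number 2: sp.
C2 is sp: 2 σ bonds, plus two π bonds, 2 electron-density regions.
C3 (2 σ bonds, plus two π bonds) has steric number 2: sp.
C4: 2 σ bonds, plus two π bonds — 2 electron domains, sp.
C5 is sp2: 3 σ bonds, plus one π bond, 3 electron-density regions.
C6 has 3 σ bonds, plus one π bond: steric number 3 → sp2.
C7: 2 σ bonds, plus two π bonds — 2 electron domains, sp.
C8 (2 σ bonds, plus two π bonds) has steric number 2: sp.
C9 is sp3: 4 σ bonds, 4 electron-density regions.

C1 sp, C2 sp, C3 sp, C4 sp, C5 sp2, C6 sp2, C7 sp, C8 sp, C9 sp3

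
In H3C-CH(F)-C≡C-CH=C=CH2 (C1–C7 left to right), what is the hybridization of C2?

C2: 4 σ bonds; 4 regions of electron density → sp3.

sp3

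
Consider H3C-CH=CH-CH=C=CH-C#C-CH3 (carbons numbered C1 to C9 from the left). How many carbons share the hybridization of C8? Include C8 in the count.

3

C8 is sp (two π bonds).
C1: sp3
C2: sp2
C3: sp2
C4: sp2
C5: sp ✓
C6: sp2
C7: sp ✓
C8: sp ✓
C9: sp3
3 carbons are sp.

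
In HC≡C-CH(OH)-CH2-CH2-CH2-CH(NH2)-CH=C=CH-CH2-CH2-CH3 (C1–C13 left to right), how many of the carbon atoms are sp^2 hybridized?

2

C1: sp
C2: sp
C3: sp3
C4: sp3
C5: sp3
C6: sp3
C7: sp3
C8: sp2 ✓
C9: sp
C10: sp2 ✓
C11: sp3
C12: sp3
C13: sp3
C8, C10 → 2 sp2 carbons.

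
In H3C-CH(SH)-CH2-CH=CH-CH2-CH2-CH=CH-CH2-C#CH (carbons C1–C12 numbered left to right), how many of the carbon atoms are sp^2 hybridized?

4

C1: sp3
C2: sp3
C3: sp3
C4: sp2 ✓
C5: sp2 ✓
C6: sp3
C7: sp3
C8: sp2 ✓
C9: sp2 ✓
C10: sp3
C11: sp
C12: sp
C4, C5, C8, C9 → 4 sp2 carbons.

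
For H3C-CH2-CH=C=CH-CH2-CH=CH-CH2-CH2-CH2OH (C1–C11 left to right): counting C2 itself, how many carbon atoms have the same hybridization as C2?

6

C2 is sp3 (only σ bonds).
C1: sp3 ✓
C2: sp3 ✓
C3: sp2
C4: sp
C5: sp2
C6: sp3 ✓
C7: sp2
C8: sp2
C9: sp3 ✓
C10: sp3 ✓
C11: sp3 ✓
6 carbons are sp3.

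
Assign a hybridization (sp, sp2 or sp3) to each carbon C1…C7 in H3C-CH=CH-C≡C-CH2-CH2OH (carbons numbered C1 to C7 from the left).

C1 is sp3: 4 σ bonds, 4 electron-density regions.
C2 — 3 σ bonds, plus one π bond. Steric number 3, so sp2.
C3 — 3 σ bonds, plus one π bond. Steric number 3, so sp2.
C4 has 2 σ bonds, plus two π bonds: steric number 2 → sp.
C5 — 2 σ bonds, plus two π bonds. Steric number 2, so sp.
C6 has 4 σ bonds: steric number 4 → sp3.
C7 — 4 σ bonds. Steric number 4, so sp3.

C1 sp3, C2 sp2, C3 sp2, C4 sp, C5 sp, C6 sp3, C7 sp3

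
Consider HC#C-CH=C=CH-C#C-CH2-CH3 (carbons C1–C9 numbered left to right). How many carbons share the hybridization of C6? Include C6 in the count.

C6 is sp (two π bonds).
C1: sp ✓
C2: sp ✓
C3: sp2
C4: sp ✓
C5: sp2
C6: sp ✓
C7: sp ✓
C8: sp3
C9: sp3
5 carbons are sp.

5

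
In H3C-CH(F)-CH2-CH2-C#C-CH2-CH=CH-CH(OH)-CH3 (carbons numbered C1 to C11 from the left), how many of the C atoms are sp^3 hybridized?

C1: sp3 ✓
C2: sp3 ✓
C3: sp3 ✓
C4: sp3 ✓
C5: sp
C6: sp
C7: sp3 ✓
C8: sp2
C9: sp2
C10: sp3 ✓
C11: sp3 ✓
C1, C2, C3, C4, C7, C10, C11 → 7 sp3 carbons.

7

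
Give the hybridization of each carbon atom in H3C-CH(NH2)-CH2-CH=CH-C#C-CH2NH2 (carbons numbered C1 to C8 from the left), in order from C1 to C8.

C1: 4 σ bonds; 4 regions of electron density → sp3.
C2: 4 σ bonds — 4 electron domains, sp3.
C3 has 4 σ bonds: steric number 4 → sp3.
C4 is sp2: 3 σ bonds, plus one π bond, 3 electron-density regions.
C5 carries 3 σ bonds, plus one π bond, giving a steric number of 3, so it is sp2.
C6 is sp: 2 σ bonds, plus two π bonds, 2 electron-density regions.
C7: 2 σ bonds, plus two π bonds — 2 electron domains, sp.
C8 is sp3: 4 σ bonds, 4 electron-density regions.

C1 sp3, C2 sp3, C3 sp3, C4 sp2, C5 sp2, C6 sp, C7 sp, C8 sp3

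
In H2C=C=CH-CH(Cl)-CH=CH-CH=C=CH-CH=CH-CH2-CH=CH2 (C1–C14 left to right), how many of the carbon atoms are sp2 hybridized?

10

C1: sp2 ✓
C2: sp
C3: sp2 ✓
C4: sp3
C5: sp2 ✓
C6: sp2 ✓
C7: sp2 ✓
C8: sp
C9: sp2 ✓
C10: sp2 ✓
C11: sp2 ✓
C12: sp3
C13: sp2 ✓
C14: sp2 ✓
C1, C3, C5, C6, C7, C9, C10, C11, C13, C14 → 10 sp2 carbons.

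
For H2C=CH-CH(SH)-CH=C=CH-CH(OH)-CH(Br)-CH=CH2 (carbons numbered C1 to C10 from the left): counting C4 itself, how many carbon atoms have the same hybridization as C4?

6

C4 is sp2 (one π bond).
C1: sp2 ✓
C2: sp2 ✓
C3: sp3
C4: sp2 ✓
C5: sp
C6: sp2 ✓
C7: sp3
C8: sp3
C9: sp2 ✓
C10: sp2 ✓
6 carbons are sp2.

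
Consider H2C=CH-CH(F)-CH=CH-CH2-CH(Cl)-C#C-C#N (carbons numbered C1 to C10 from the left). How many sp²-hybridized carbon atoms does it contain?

C1: sp2 ✓
C2: sp2 ✓
C3: sp3
C4: sp2 ✓
C5: sp2 ✓
C6: sp3
C7: sp3
C8: sp
C9: sp
C10: sp
C1, C2, C4, C5 → 4 sp2 carbons.

4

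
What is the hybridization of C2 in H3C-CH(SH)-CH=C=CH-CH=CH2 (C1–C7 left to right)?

C2 carries 4 σ bonds, giving a steric number of 4, so it is sp3.

sp³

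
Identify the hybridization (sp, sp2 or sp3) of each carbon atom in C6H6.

sp²

Every ring carbon has three σ bonds and contributes one p electron to the aromatic π system.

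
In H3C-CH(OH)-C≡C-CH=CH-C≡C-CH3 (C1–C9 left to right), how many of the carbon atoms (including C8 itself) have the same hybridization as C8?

4

C8 is sp (two π bonds).
C1: sp3
C2: sp3
C3: sp ✓
C4: sp ✓
C5: sp2
C6: sp2
C7: sp ✓
C8: sp ✓
C9: sp3
4 carbons are sp.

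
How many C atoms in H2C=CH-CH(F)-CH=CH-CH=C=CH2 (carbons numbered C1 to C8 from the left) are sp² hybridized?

6

C1: sp2 ✓
C2: sp2 ✓
C3: sp3
C4: sp2 ✓
C5: sp2 ✓
C6: sp2 ✓
C7: sp
C8: sp2 ✓
C1, C2, C4, C5, C6, C8 → 6 sp2 carbons.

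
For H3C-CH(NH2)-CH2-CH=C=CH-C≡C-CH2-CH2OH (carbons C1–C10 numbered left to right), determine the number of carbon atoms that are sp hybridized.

C1: sp3
C2: sp3
C3: sp3
C4: sp2
C5: sp ✓
C6: sp2
C7: sp ✓
C8: sp ✓
C9: sp3
C10: sp3
C5, C7, C8 → 3 sp carbons.

3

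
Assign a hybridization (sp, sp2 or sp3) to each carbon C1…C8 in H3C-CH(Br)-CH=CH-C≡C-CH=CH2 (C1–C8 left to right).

C1 (4 σ bonds) has steric number 4: sp3.
C2: 4 σ bonds — 4 electron domains, sp3.
C3 carries 3 σ bonds, plus one π bond, giving a steric number of 3, so it is sp2.
C4 — 3 σ bonds, plus one π bond. Steric number 3, so sp2.
C5: 2 σ bonds, plus two π bonds; 2 regions of electron density → sp.
C6 has 2 σ bonds, plus two π bonds: steric number 2 → sp.
C7 has 3 σ bonds, plus one π bond: steric number 3 → sp2.
C8: 3 σ bonds, plus one π bond — 3 electron domains, sp2.

C1 sp3, C2 sp3, C3 sp2, C4 sp2, C5 sp, C6 sp, C7 sp2, C8 sp2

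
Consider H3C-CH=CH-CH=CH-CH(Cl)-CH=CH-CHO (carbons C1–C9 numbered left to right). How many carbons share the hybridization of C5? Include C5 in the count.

C5 is sp2 (one π bond).
C1: sp3
C2: sp2 ✓
C3: sp2 ✓
C4: sp2 ✓
C5: sp2 ✓
C6: sp3
C7: sp2 ✓
C8: sp2 ✓
C9: sp2 ✓
7 carbons are sp2.

7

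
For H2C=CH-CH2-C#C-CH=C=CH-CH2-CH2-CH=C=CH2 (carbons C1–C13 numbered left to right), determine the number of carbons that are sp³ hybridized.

C1: sp2
C2: sp2
C3: sp3 ✓
C4: sp
C5: sp
C6: sp2
C7: sp
C8: sp2
C9: sp3 ✓
C10: sp3 ✓
C11: sp2
C12: sp
C13: sp2
C3, C9, C10 → 3 sp3 carbons.

3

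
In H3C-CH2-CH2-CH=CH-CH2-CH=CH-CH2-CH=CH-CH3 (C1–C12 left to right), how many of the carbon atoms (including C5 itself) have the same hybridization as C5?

6

C5 is sp2 (one π bond).
C1: sp3
C2: sp3
C3: sp3
C4: sp2 ✓
C5: sp2 ✓
C6: sp3
C7: sp2 ✓
C8: sp2 ✓
C9: sp3
C10: sp2 ✓
C11: sp2 ✓
C12: sp3
6 carbons are sp2.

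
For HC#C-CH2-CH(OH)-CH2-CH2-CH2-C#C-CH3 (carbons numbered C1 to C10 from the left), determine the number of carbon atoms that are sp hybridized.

C1: sp ✓
C2: sp ✓
C3: sp3
C4: sp3
C5: sp3
C6: sp3
C7: sp3
C8: sp ✓
C9: sp ✓
C10: sp3
C1, C2, C8, C9 → 4 sp carbons.

4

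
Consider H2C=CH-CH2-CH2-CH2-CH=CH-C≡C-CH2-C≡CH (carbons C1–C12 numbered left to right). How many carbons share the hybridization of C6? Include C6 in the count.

C6 is sp2 (one π bond).
C1: sp2 ✓
C2: sp2 ✓
C3: sp3
C4: sp3
C5: sp3
C6: sp2 ✓
C7: sp2 ✓
C8: sp
C9: sp
C10: sp3
C11: sp
C12: sp
4 carbons are sp2.

4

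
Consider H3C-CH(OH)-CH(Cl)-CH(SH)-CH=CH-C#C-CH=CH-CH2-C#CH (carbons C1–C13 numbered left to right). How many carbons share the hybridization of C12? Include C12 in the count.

C12 is sp (two π bonds).
C1: sp3
C2: sp3
C3: sp3
C4: sp3
C5: sp2
C6: sp2
C7: sp ✓
C8: sp ✓
C9: sp2
C10: sp2
C11: sp3
C12: sp ✓
C13: sp ✓
4 carbons are sp.

4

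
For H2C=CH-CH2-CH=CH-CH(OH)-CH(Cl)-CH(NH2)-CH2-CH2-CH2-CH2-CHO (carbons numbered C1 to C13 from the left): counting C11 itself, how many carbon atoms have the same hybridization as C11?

8

C11 is sp3 (only σ bonds).
C1: sp2
C2: sp2
C3: sp3 ✓
C4: sp2
C5: sp2
C6: sp3 ✓
C7: sp3 ✓
C8: sp3 ✓
C9: sp3 ✓
C10: sp3 ✓
C11: sp3 ✓
C12: sp3 ✓
C13: sp2
8 carbons are sp3.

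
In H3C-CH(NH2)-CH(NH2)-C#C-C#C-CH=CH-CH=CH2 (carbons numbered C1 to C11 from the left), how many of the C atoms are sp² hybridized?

C1: sp3
C2: sp3
C3: sp3
C4: sp
C5: sp
C6: sp
C7: sp
C8: sp2 ✓
C9: sp2 ✓
C10: sp2 ✓
C11: sp2 ✓
C8, C9, C10, C11 → 4 sp2 carbons.

4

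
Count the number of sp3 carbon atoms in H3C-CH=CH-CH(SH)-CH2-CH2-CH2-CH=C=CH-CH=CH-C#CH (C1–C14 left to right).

5

C1: sp3 ✓
C2: sp2
C3: sp2
C4: sp3 ✓
C5: sp3 ✓
C6: sp3 ✓
C7: sp3 ✓
C8: sp2
C9: sp
C10: sp2
C11: sp2
C12: sp2
C13: sp
C14: sp
C1, C4, C5, C6, C7 → 5 sp3 carbons.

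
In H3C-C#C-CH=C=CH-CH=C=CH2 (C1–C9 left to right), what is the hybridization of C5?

sp

C5 carries 2 σ bonds, plus two π bonds, giving a steric number of 2, so it is sp.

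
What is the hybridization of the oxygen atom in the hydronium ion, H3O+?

Three σ bonds + one lone pair = steric number 4 → sp3.

sp³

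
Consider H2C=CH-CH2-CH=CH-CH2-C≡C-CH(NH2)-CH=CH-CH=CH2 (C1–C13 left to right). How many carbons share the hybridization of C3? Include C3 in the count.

3

C3 is sp3 (only σ bonds).
C1: sp2
C2: sp2
C3: sp3 ✓
C4: sp2
C5: sp2
C6: sp3 ✓
C7: sp
C8: sp
C9: sp3 ✓
C10: sp2
C11: sp2
C12: sp2
C13: sp2
3 carbons are sp3.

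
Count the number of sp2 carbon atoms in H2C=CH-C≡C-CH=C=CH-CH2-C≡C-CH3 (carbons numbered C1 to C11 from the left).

4

C1: sp2 ✓
C2: sp2 ✓
C3: sp
C4: sp
C5: sp2 ✓
C6: sp
C7: sp2 ✓
C8: sp3
C9: sp
C10: sp
C11: sp3
C1, C2, C5, C7 → 4 sp2 carbons.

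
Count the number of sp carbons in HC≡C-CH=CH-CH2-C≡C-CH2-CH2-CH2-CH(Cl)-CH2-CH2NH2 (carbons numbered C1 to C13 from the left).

C1: sp ✓
C2: sp ✓
C3: sp2
C4: sp2
C5: sp3
C6: sp ✓
C7: sp ✓
C8: sp3
C9: sp3
C10: sp3
C11: sp3
C12: sp3
C13: sp3
C1, C2, C6, C7 → 4 sp carbons.

4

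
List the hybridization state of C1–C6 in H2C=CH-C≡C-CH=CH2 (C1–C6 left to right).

C1 carries 3 σ bonds, plus one π bond, giving a steric number of 3, so it is sp2.
C2 is sp2: 3 σ bonds, plus one π bond, 3 electron-density regions.
C3 has 2 σ bonds, plus two π bonds: steric number 2 → sp.
C4: 2 σ bonds, plus two π bonds — 2 electron domains, sp.
C5 (3 σ bonds, plus one π bond) has steric number 3: sp2.
C6 has 3 σ bonds, plus one π bond: steric number 3 → sp2.

C1 sp2, C2 sp2, C3 sp, C4 sp, C5 sp2, C6 sp2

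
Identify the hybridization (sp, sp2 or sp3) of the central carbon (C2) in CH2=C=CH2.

sp

Two σ bonds and two π bonds (one to each neighbour) → sp.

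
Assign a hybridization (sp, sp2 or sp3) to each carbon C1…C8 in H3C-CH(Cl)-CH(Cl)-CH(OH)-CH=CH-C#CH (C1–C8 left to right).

C1 — 4 σ bonds. Steric number 4, so sp3.
C2 has 4 σ bonds: steric number 4 → sp3.
C3: 4 σ bonds — 4 electron domains, sp3.
C4 (4 σ bonds) has steric number 4: sp3.
C5 is sp2: 3 σ bonds, plus one π bond, 3 electron-density regions.
C6 is sp2: 3 σ bonds, plus one π bond, 3 electron-density regions.
C7 (2 σ bonds, plus two π bonds) has steric number 2: sp.
C8: 2 σ bonds, plus two π bonds; 2 regions of electron density → sp.

C1 sp3, C2 sp3, C3 sp3, C4 sp3, C5 sp2, C6 sp2, C7 sp, C8 sp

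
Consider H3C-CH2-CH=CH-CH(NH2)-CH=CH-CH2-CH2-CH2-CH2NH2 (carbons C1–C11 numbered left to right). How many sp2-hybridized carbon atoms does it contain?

4

C1: sp3
C2: sp3
C3: sp2 ✓
C4: sp2 ✓
C5: sp3
C6: sp2 ✓
C7: sp2 ✓
C8: sp3
C9: sp3
C10: sp3
C11: sp3
C3, C4, C6, C7 → 4 sp2 carbons.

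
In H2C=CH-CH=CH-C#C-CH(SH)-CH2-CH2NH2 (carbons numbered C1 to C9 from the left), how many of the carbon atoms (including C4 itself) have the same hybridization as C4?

4

C4 is sp2 (one π bond).
C1: sp2 ✓
C2: sp2 ✓
C3: sp2 ✓
C4: sp2 ✓
C5: sp
C6: sp
C7: sp3
C8: sp3
C9: sp3
4 carbons are sp2.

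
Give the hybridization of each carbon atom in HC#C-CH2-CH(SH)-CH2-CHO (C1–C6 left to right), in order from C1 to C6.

C1 has 2 σ bonds, plus two π bonds: steric number 2 → sp.
C2: 2 σ bonds, plus two π bonds; 2 regions of electron density → sp.
C3 has 4 σ bonds: steric number 4 → sp3.
C4 (4 σ bonds) has steric number 4: sp3.
C5 — 4 σ bonds. Steric number 4, so sp3.
C6 (3 σ bonds, plus one π bond) has steric number 3: sp2.

C1 sp, C2 sp, C3 sp3, C4 sp3, C5 sp3, C6 sp2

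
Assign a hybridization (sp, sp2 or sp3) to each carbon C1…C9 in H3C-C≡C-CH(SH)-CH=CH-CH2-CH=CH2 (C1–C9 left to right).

C1 carries 4 σ bonds, giving a steric number of 4, so it is sp3.
C2 (2 σ bonds, plus two π bonds) has steric number 2: sp.
C3 has 2 σ bonds, plus two π bonds: steric number 2 → sp.
C4 (4 σ bonds) has steric number 4: sp3.
C5: 3 σ bonds, plus one π bond; 3 regions of electron density → sp2.
C6: 3 σ bonds, plus one π bond; 3 regions of electron density → sp2.
C7 — 4 σ bonds. Steric number 4, so sp3.
C8: 3 σ bonds, plus one π bond; 3 regions of electron density → sp2.
C9 is sp2: 3 σ bonds, plus one π bond, 3 electron-density regions.

C1 sp3, C2 sp, C3 sp, C4 sp3, C5 sp2, C6 sp2, C7 sp3, C8 sp2, C9 sp2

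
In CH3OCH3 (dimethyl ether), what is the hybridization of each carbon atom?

Each carbon atom (4 σ bonds) has steric number 4: sp3.

sp3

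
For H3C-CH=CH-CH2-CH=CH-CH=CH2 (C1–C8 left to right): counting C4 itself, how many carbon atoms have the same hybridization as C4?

2

C4 is sp3 (only σ bonds).
C1: sp3 ✓
C2: sp2
C3: sp2
C4: sp3 ✓
C5: sp2
C6: sp2
C7: sp2
C8: sp2
2 carbons are sp3.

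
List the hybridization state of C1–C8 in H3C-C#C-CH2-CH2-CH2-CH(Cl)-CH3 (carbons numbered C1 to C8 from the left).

C1: 4 σ bonds; 4 regions of electron density → sp3.
C2 (2 σ bonds, plus two π bonds) has steric number 2: sp.
C3 carries 2 σ bonds, plus two π bonds, giving a steric number of 2, so it is sp.
C4 — 4 σ bonds. Steric number 4, so sp3.
C5 — 4 σ bonds. Steric number 4, so sp3.
C6: 4 σ bonds — 4 electron domains, sp3.
C7: 4 σ bonds; 4 regions of electron density → sp3.
C8 has 4 σ bonds: steric number 4 → sp3.

C1 sp3, C2 sp, C3 sp, C4 sp3, C5 sp3, C6 sp3, C7 sp3, C8 sp3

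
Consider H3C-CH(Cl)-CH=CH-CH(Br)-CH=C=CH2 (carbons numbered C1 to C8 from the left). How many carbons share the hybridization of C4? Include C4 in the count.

C4 is sp2 (one π bond).
C1: sp3
C2: sp3
C3: sp2 ✓
C4: sp2 ✓
C5: sp3
C6: sp2 ✓
C7: sp
C8: sp2 ✓
4 carbons are sp2.

4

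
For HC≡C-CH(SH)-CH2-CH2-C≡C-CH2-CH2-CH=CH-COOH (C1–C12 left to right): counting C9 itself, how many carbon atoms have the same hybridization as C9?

C9 is sp3 (only σ bonds).
C1: sp
C2: sp
C3: sp3 ✓
C4: sp3 ✓
C5: sp3 ✓
C6: sp
C7: sp
C8: sp3 ✓
C9: sp3 ✓
C10: sp2
C11: sp2
C12: sp2
5 carbons are sp3.

5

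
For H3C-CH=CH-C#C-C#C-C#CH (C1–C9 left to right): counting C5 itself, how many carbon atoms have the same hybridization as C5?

6

C5 is sp (two π bonds).
C1: sp3
C2: sp2
C3: sp2
C4: sp ✓
C5: sp ✓
C6: sp ✓
C7: sp ✓
C8: sp ✓
C9: sp ✓
6 carbons are sp.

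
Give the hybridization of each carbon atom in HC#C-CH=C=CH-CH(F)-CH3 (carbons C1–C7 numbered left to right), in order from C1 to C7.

C1 (2 σ bonds, plus two π bonds) has steric number 2: sp.
C2 — 2 σ bonds, plus two π bonds. Steric number 2, so sp.
C3: 3 σ bonds, plus one π bond; 3 regions of electron density → sp2.
C4 (2 σ bonds, plus two π bonds) has steric number 2: sp.
C5 — 3 σ bonds, plus one π bond. Steric number 3, so sp2.
C6 — 4 σ bonds. Steric number 4, so sp3.
C7 has 4 σ bonds: steric number 4 → sp3.

C1 sp, C2 sp, C3 sp2, C4 sp, C5 sp2, C6 sp3, C7 sp3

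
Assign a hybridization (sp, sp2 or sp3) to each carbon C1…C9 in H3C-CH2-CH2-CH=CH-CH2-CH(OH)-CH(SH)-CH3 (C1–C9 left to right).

C1: 4 σ bonds — 4 electron domains, sp3.
C2: 4 σ bonds; 4 regions of electron density → sp3.
C3 has 4 σ bonds: steric number 4 → sp3.
C4 has 3 σ bonds, plus one π bond: steric number 3 → sp2.
C5 — 3 σ bonds, plus one π bond. Steric number 3, so sp2.
C6 is sp3: 4 σ bonds, 4 electron-density regions.
C7 is sp3: 4 σ bonds, 4 electron-density regions.
C8 carries 4 σ bonds, giving a steric number of 4, so it is sp3.
C9 has 4 σ bonds: steric number 4 → sp3.

C1 sp3, C2 sp3, C3 sp3, C4 sp2, C5 sp2, C6 sp3, C7 sp3, C8 sp3, C9 sp3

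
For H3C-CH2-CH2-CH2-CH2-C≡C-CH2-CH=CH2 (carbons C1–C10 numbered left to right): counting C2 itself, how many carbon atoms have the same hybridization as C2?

6

C2 is sp3 (only σ bonds).
C1: sp3 ✓
C2: sp3 ✓
C3: sp3 ✓
C4: sp3 ✓
C5: sp3 ✓
C6: sp
C7: sp
C8: sp3 ✓
C9: sp2
C10: sp2
6 carbons are sp3.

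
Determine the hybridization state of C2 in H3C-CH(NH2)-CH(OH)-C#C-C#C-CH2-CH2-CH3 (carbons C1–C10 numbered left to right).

sp³

C2: 4 σ bonds; 4 regions of electron density → sp3.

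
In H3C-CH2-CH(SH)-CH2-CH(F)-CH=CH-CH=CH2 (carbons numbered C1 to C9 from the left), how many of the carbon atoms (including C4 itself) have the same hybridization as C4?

5

C4 is sp3 (only σ bonds).
C1: sp3 ✓
C2: sp3 ✓
C3: sp3 ✓
C4: sp3 ✓
C5: sp3 ✓
C6: sp2
C7: sp2
C8: sp2
C9: sp2
5 carbons are sp3.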